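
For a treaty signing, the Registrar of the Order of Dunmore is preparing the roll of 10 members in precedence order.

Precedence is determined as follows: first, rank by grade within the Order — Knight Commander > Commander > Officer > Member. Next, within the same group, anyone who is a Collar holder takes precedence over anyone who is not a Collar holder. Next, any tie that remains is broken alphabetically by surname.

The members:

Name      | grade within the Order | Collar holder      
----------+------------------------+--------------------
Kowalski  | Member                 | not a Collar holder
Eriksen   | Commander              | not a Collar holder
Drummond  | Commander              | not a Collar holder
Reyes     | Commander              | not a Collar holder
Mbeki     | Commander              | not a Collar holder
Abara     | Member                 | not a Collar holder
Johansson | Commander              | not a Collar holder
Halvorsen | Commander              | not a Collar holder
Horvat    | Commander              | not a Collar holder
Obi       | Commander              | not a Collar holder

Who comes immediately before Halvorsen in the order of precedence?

Eriksen

By grade within the Order: Drummond, Eriksen, Halvorsen, Horvat, Johansson, Mbeki, Obi and Reyes (Commander); then Abara and Kowalski (Member).
Drummond, Eriksen, Halvorsen, Horvat, Johansson, Mbeki, Obi and Reyes are each not a Collar holder, so the next rule applies.
Among Drummond, Eriksen, Halvorsen, Horvat, Johansson, Mbeki, Obi and Reyes, alphabetically by surname: Drummond before Eriksen before Halvorsen before Horvat before Johansson before Mbeki before Obi before Reyes.
Abara and Kowalski are each not a Collar holder, so the next rule applies.
Among Abara and Kowalski, alphabetically by surname: Abara before Kowalski.
Order: Drummond, Eriksen, Halvorsen, Horvat, Johansson, Mbeki, Obi, Reyes, Abara, Kowalski.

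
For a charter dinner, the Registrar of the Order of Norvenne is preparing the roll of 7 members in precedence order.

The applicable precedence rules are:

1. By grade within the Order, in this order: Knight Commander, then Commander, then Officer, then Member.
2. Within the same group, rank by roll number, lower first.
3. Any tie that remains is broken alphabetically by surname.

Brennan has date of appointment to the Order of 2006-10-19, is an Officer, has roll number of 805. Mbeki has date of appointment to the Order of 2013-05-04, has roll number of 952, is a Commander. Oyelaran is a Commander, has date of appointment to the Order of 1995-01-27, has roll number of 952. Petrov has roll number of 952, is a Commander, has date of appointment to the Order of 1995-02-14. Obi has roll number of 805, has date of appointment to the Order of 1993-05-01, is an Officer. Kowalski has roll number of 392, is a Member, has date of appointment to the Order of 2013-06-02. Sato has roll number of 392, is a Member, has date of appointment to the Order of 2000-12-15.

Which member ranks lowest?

By grade within the Order: Mbeki, Oyelaran and Petrov (Commander); then Brennan and Obi (Officer); then Kowalski and Sato (Member).
Mbeki, Oyelaran and Petrov all have roll number 952, so the next rule applies.
Among Mbeki, Oyelaran and Petrov, alphabetically by surname: Mbeki before Oyelaran before Petrov.
Brennan and Obi both have roll number 805, so the next rule applies.
Among Brennan and Obi, alphabetically by surname: Brennan before Obi.
Kowalski and Sato both have roll number 392, so the next rule applies.
Among Kowalski and Sato, alphabetically by surname: Kowalski before Sato.
Order: Mbeki, Oyelaran, Petrov, Brennan, Obi, Kowalski, Sato.

Sato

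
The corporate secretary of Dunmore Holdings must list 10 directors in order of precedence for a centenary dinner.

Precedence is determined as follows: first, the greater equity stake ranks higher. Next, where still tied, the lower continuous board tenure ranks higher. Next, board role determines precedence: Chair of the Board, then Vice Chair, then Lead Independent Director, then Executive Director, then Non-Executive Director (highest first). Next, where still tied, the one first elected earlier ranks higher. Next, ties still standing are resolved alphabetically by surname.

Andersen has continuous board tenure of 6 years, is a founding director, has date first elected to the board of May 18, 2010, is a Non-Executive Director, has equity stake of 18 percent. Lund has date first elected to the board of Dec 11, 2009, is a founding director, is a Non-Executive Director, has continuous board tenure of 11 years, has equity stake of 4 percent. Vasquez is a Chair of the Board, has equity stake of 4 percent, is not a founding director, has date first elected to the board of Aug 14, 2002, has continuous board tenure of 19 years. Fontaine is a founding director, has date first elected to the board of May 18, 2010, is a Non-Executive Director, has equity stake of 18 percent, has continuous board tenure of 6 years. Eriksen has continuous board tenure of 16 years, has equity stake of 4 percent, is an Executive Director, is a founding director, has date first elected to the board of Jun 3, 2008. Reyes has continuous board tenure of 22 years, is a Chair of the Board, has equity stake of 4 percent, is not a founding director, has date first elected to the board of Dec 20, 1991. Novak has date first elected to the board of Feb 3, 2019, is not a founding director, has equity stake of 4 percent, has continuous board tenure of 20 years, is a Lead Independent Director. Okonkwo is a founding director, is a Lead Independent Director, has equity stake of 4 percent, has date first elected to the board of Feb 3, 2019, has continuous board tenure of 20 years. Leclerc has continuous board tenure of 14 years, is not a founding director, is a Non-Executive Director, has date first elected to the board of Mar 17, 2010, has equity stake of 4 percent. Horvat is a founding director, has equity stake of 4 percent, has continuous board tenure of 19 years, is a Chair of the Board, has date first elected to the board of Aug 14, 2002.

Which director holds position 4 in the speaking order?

Leclerc

By equity stake (higher first): Andersen and Fontaine (both 18 percent); then Lund, Leclerc, Eriksen, Horvat, Vasquez, Novak, Okonkwo and Reyes (each 4 percent).
Andersen and Fontaine both have continuous board tenure 6 years, so the next rule applies.
Andersen and Fontaine are each Non-Executive Director, so the next rule applies.
Andersen and Fontaine both have date first elected to the board May 18, 2010, so the next rule applies.
Among Andersen and Fontaine, alphabetically by surname: Andersen before Fontaine.
Among Lund, Leclerc, Eriksen, Horvat, Vasquez, Novak, Okonkwo and Reyes, by continuous board tenure (lower first): Lund (11 years) before Leclerc (14 years) before Eriksen (16 years) before Horvat and Vasquez (19 years) before Novak and Okonkwo (20 years) before Reyes (22 years).
Horvat and Vasquez are each Chair of the Board, so the next rule applies.
Horvat and Vasquez both have date first elected to the board Aug 14, 2002, so the next rule applies.
Among Horvat and Vasquez, alphabetically by surname: Horvat before Vasquez.
Novak and Okonkwo are each Lead Independent Director, so the next rule applies.
Novak and Okonkwo both have date first elected to the board Feb 3, 2019, so the next rule applies.
Among Novak and Okonkwo, alphabetically by surname: Novak before Okonkwo.
Order: Andersen, Fontaine, Lund, Leclerc, Eriksen, Horvat, Vasquez, Novak, Okonkwo, Reyes.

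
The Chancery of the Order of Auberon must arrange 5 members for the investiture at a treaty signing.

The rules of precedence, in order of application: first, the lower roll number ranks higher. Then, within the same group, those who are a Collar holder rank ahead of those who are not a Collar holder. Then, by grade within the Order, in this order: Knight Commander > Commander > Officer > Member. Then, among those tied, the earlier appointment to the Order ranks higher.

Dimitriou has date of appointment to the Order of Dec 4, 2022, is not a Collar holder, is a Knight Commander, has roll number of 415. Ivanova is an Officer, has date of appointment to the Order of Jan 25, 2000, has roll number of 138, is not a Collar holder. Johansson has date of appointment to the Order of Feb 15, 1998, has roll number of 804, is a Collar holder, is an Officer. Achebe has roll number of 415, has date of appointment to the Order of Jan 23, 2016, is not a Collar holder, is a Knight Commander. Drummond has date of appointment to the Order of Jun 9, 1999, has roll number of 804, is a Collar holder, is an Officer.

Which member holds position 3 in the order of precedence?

Dimitriou

By roll number (lower first): Ivanova (138); then Achebe and Dimitriou (both 415); then Johansson and Drummond (both 804).
Achebe and Dimitriou are each not a Collar holder, so the next rule applies.
Achebe and Dimitriou are each Knight Commander, so the next rule applies.
Among Achebe and Dimitriou, by date of appointment to the Order (earlier first): Achebe (Jan 23, 2016) before Dimitriou (Dec 4, 2022).
Johansson and Drummond are each a Collar holder, so the next rule applies.
Johansson and Drummond are each Officer, so the next rule applies.
Among Johansson and Drummond, by date of appointment to the Order (earlier first): Johansson (Feb 15, 1998) before Drummond (Jun 9, 1999).
Order: Ivanova, Achebe, Dimitriou, Johansson, Drummond.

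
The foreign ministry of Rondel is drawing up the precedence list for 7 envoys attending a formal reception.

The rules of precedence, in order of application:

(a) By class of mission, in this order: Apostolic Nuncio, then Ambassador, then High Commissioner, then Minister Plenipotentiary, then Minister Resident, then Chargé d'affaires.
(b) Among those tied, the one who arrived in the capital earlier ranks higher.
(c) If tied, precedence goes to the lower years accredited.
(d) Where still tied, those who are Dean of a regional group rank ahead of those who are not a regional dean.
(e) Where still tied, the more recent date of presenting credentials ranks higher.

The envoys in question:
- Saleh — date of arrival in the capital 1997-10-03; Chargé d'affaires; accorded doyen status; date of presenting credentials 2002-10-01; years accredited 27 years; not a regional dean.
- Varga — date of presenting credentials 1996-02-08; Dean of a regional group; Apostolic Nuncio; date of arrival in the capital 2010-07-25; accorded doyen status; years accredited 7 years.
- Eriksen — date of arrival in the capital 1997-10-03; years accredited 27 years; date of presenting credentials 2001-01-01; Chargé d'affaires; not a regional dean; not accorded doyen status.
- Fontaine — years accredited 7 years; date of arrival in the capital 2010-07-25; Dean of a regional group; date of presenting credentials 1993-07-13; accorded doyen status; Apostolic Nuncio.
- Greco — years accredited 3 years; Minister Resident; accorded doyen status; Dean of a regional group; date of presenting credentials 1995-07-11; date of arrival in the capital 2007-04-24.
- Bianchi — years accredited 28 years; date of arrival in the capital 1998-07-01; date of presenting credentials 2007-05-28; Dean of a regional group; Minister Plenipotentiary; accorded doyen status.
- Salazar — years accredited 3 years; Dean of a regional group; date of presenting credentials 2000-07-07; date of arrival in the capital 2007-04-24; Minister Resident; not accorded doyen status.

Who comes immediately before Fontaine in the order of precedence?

Varga

By class of mission: Varga and Fontaine (Apostolic Nuncio); then Bianchi (Minister Plenipotentiary); then Salazar and Greco (Minister Resident); then Saleh and Eriksen (Chargé d'affaires).
Varga and Fontaine both have date of arrival in the capital 2010-07-25, so the next rule applies.
Varga and Fontaine both have years accredited 7 years, so the next rule applies.
Varga and Fontaine are each Dean of a regional group, so the next rule applies.
Among Varga and Fontaine, by date of presenting credentials (later first): Varga (1996-02-08) before Fontaine (1993-07-13).
Salazar and Greco both have date of arrival in the capital 2007-04-24, so the next rule applies.
Salazar and Greco both have years accredited 3 years, so the next rule applies.
Salazar and Greco are each Dean of a regional group, so the next rule applies.
Among Salazar and Greco, by date of presenting credentials (later first): Salazar (2000-07-07) before Greco (1995-07-11).
Saleh and Eriksen both have date of arrival in the capital 1997-10-03, so the next rule applies.
Saleh and Eriksen both have years accredited 27 years, so the next rule applies.
Saleh and Eriksen are each not a regional dean, so the next rule applies.
Among Saleh and Eriksen, by date of presenting credentials (later first): Saleh (2002-10-01) before Eriksen (2001-01-01).
Order: Varga, Fontaine, Bianchi, Salazar, Greco, Saleh, Eriksen.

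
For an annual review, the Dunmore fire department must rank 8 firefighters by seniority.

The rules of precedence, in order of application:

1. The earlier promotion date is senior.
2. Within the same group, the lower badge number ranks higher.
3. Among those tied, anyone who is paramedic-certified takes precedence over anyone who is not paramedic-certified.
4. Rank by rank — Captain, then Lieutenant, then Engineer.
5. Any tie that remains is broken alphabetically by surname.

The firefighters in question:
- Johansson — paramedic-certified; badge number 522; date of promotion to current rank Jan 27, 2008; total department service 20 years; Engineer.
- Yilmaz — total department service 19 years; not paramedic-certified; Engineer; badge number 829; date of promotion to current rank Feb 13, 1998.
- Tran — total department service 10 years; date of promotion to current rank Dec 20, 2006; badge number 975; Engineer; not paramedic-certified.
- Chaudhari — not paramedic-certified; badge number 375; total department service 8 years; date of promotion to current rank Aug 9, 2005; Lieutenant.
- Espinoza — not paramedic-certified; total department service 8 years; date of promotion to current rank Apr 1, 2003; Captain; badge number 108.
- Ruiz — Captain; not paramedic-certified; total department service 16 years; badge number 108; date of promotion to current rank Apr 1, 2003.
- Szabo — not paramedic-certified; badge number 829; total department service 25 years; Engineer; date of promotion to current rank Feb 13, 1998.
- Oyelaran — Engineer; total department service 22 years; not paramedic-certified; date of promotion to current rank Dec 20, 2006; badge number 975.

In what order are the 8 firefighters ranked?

By date of promotion to current rank (earlier first): Szabo and Yilmaz (both Feb 13, 1998); then Espinoza and Ruiz (both Apr 1, 2003); then Chaudhari (Aug 9, 2005); then Oyelaran and Tran (both Dec 20, 2006); then Johansson (Jan 27, 2008).
Szabo and Yilmaz both have badge number 829, so the next rule applies.
Szabo and Yilmaz are each not paramedic-certified, so the next rule applies.
Szabo and Yilmaz are each Engineer, so the next rule applies.
Among Szabo and Yilmaz, alphabetically by surname: Szabo before Yilmaz.
Espinoza and Ruiz both have badge number 108, so the next rule applies.
Espinoza and Ruiz are each not paramedic-certified, so the next rule applies.
Espinoza and Ruiz are each Captain, so the next rule applies.
Among Espinoza and Ruiz, alphabetically by surname: Espinoza before Ruiz.
Oyelaran and Tran both have badge number 975, so the next rule applies.
Oyelaran and Tran are each not paramedic-certified, so the next rule applies.
Oyelaran and Tran are each Engineer, so the next rule applies.
Among Oyelaran and Tran, alphabetically by surname: Oyelaran before Tran.
Full order: Szabo, Yilmaz, Espinoza, Ruiz, Chaudhari, Oyelaran, Tran, Johansson.

Szabo, Yilmaz, Espinoza, Ruiz, Chaudhari, Oyelaran, Tran, Johansson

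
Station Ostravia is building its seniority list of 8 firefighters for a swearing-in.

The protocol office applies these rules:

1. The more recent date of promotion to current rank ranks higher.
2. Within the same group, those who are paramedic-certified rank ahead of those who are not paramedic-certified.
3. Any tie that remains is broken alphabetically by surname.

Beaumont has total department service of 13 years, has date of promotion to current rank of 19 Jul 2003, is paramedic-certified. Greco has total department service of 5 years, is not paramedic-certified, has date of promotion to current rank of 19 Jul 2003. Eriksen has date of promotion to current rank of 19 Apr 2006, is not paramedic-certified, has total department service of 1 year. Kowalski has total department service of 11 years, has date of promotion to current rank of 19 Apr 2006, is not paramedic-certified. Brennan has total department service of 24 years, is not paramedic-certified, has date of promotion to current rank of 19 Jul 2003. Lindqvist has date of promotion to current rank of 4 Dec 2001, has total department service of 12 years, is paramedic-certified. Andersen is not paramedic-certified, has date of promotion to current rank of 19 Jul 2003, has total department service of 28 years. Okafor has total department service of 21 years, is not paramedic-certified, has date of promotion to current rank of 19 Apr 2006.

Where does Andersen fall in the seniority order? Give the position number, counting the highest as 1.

5

By date of promotion to current rank (later first): Eriksen, Kowalski and Okafor (each 19 Apr 2006); then Beaumont, Andersen, Brennan and Greco (each 19 Jul 2003); then Lindqvist (4 Dec 2001).
Eriksen, Kowalski and Okafor are each not paramedic-certified, so the next rule applies.
Among Eriksen, Kowalski and Okafor, alphabetically by surname: Eriksen before Kowalski before Okafor.
Among Beaumont, Andersen, Brennan and Greco, paramedic-certified before not paramedic-certified: Beaumont (paramedic-certified) before Andersen, Brennan and Greco (not paramedic-certified).
Among Andersen, Brennan and Greco, alphabetically by surname: Andersen before Brennan before Greco.
Order: Eriksen, Kowalski, Okafor, Beaumont, Andersen, Brennan, Greco, Lindqvist. So position 5.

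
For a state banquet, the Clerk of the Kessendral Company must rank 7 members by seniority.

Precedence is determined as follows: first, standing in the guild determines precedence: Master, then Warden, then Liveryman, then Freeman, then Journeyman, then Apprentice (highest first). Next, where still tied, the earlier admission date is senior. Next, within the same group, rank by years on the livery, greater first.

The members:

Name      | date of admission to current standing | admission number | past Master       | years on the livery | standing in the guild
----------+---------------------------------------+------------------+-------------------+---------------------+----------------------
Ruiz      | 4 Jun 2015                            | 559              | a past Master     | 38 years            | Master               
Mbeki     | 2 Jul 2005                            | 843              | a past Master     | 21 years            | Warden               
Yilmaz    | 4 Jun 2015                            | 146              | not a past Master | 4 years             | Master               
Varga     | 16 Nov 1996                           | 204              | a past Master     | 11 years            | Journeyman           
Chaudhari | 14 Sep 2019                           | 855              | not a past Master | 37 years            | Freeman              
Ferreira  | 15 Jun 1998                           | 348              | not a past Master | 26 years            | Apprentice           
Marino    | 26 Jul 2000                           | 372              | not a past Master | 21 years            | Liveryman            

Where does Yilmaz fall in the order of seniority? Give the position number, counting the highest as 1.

By standing in the guild: Ruiz and Yilmaz (Master); then Mbeki (Warden); then Marino (Liveryman); then Chaudhari (Freeman); then Varga (Journeyman); then Ferreira (Apprentice).
Ruiz and Yilmaz both have date of admission to current standing 4 Jun 2015, so the next rule applies.
Among Ruiz and Yilmaz, by years on the livery (higher first): Ruiz (38 years) before Yilmaz (4 years).
Order: Ruiz, Yilmaz, Mbeki, Marino, Chaudhari, Varga, Ferreira. So position 2.

2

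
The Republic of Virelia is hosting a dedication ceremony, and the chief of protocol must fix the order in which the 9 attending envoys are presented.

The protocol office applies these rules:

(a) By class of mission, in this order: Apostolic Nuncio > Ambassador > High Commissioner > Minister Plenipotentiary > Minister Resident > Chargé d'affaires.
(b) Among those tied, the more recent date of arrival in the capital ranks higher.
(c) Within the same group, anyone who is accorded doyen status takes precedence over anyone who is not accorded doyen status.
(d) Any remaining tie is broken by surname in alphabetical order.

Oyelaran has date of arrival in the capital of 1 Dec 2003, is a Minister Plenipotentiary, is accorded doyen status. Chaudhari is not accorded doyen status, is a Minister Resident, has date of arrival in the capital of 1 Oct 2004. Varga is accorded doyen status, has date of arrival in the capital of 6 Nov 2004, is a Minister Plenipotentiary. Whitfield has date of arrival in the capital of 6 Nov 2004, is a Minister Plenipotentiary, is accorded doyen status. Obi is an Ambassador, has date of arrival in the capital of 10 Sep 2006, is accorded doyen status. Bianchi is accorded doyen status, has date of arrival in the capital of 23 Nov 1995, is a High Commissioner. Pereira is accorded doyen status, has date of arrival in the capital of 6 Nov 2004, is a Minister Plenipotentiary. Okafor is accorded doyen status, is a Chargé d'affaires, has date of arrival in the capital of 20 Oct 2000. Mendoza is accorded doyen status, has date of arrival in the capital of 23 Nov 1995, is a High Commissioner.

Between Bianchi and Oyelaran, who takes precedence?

Bianchi

By class of mission: Obi (Ambassador); then Bianchi and Mendoza (High Commissioner); then Pereira, Varga, Whitfield and Oyelaran (Minister Plenipotentiary); then Chaudhari (Minister Resident); then Okafor (Chargé d'affaires).
Bianchi and Mendoza both have date of arrival in the capital 23 Nov 1995, so the next rule applies.
Bianchi and Mendoza are each accorded doyen status, so the next rule applies.
Among Bianchi and Mendoza, alphabetically by surname: Bianchi before Mendoza.
Among Pereira, Varga, Whitfield and Oyelaran, by date of arrival in the capital (later first): Pereira, Varga and Whitfield (6 Nov 2004) before Oyelaran (1 Dec 2003).
Pereira, Varga and Whitfield are each accorded doyen status, so the next rule applies.
Among Pereira, Varga and Whitfield, alphabetically by surname: Pereira before Varga before Whitfield.
So Bianchi takes precedence.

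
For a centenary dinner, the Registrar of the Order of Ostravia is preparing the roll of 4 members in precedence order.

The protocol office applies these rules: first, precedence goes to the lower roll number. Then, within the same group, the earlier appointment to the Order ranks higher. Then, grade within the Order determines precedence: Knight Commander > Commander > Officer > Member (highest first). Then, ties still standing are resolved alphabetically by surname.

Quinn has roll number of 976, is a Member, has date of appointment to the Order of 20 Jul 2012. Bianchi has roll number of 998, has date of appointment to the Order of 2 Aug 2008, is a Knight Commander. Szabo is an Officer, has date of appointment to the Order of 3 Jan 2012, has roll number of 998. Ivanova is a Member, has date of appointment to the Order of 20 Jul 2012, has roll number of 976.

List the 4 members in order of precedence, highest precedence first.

By roll number (lower first): Ivanova and Quinn (both 976); then Bianchi and Szabo (both 998).
Ivanova and Quinn both have date of appointment to the Order 20 Jul 2012, so the next rule applies.
Ivanova and Quinn are each Member, so the next rule applies.
Among Ivanova and Quinn, alphabetically by surname: Ivanova before Quinn.
Among Bianchi and Szabo, by date of appointment to the Order (earlier first): Bianchi (2 Aug 2008) before Szabo (3 Jan 2012).
Full order: Ivanova, Quinn, Bianchi, Szabo.

Ivanova, Quinn, Bianchi, Szabo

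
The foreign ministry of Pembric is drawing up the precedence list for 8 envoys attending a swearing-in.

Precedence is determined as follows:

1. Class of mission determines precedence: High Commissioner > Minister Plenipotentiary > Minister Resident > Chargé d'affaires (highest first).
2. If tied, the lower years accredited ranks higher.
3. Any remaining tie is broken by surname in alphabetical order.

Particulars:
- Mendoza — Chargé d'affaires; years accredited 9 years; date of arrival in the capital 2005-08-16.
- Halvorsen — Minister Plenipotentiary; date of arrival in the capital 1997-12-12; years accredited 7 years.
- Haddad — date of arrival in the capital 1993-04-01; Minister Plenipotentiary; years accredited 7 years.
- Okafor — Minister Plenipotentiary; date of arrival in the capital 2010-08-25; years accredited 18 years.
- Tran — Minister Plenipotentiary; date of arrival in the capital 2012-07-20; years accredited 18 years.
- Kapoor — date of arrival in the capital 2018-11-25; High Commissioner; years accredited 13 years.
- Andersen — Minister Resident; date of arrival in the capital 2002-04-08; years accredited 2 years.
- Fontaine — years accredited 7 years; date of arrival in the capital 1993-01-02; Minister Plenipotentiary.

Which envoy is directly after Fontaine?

Haddad

By class of mission: Kapoor (High Commissioner); then Fontaine, Haddad, Halvorsen, Okafor and Tran (Minister Plenipotentiary); then Andersen (Minister Resident); then Mendoza (Chargé d'affaires).
Among Fontaine, Haddad, Halvorsen, Okafor and Tran, by years accredited (lower first): Fontaine, Haddad and Halvorsen (7 years) before Okafor and Tran (18 years).
Among Fontaine, Haddad and Halvorsen, alphabetically by surname: Fontaine before Haddad before Halvorsen.
Among Okafor and Tran, alphabetically by surname: Okafor before Tran.
Order: Kapoor, Fontaine, Haddad, Halvorsen, Okafor, Tran, Andersen, Mendoza.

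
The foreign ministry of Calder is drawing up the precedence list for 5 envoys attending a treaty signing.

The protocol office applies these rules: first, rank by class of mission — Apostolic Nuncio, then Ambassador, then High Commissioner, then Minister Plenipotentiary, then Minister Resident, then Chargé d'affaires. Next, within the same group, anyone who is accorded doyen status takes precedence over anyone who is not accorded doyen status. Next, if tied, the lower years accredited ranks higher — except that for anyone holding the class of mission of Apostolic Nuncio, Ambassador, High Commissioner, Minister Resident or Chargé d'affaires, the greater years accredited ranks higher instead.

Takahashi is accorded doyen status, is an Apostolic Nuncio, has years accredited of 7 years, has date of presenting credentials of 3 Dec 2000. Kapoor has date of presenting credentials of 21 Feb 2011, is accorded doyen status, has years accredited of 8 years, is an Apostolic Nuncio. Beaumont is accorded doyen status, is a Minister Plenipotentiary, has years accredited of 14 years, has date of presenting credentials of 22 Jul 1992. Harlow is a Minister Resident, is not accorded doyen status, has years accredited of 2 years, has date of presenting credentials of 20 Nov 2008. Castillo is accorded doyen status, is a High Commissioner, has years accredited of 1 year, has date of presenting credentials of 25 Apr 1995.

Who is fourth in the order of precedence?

Beaumont

By class of mission: Kapoor and Takahashi (Apostolic Nuncio); then Castillo (High Commissioner); then Beaumont (Minister Plenipotentiary); then Harlow (Minister Resident).
Kapoor and Takahashi are each accorded doyen status, so the next rule applies.
Among Kapoor and Takahashi, by years accredited (higher first) (reversed rule for this group): Kapoor (8 years) before Takahashi (7 years).
Order: Kapoor, Takahashi, Castillo, Beaumont, Harlow.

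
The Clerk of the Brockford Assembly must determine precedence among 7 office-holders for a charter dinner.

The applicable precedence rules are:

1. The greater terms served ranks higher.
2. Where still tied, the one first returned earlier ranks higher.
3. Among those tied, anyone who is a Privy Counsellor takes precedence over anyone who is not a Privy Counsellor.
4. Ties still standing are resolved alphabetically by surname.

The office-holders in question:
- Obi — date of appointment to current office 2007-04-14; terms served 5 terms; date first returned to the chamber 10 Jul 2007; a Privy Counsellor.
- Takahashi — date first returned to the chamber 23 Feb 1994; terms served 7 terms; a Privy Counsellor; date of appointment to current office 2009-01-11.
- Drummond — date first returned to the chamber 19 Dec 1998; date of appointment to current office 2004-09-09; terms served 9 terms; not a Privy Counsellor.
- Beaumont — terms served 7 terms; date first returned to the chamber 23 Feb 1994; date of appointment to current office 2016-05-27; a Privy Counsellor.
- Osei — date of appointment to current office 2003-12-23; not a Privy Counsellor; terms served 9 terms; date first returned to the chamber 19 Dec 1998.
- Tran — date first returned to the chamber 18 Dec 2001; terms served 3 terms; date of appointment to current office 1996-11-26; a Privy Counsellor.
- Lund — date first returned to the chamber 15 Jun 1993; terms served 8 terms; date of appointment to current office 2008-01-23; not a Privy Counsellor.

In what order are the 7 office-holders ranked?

By terms served (higher first): Drummond and Osei (both 9 terms); then Lund (8 terms); then Beaumont and Takahashi (both 7 terms); then Obi (5 terms); then Tran (3 terms).
Drummond and Osei both have date first returned to the chamber 19 Dec 1998, so the next rule applies.
Drummond and Osei are each not a Privy Counsellor, so the next rule applies.
Among Drummond and Osei, alphabetically by surname: Drummond before Osei.
Beaumont and Takahashi both have date first returned to the chamber 23 Feb 1994, so the next rule applies.
Beaumont and Takahashi are each a Privy Counsellor, so the next rule applies.
Among Beaumont and Takahashi, alphabetically by surname: Beaumont before Takahashi.
Full order: Drummond, Osei, Lund, Beaumont, Takahashi, Obi, Tran.

Drummond, Osei, Lund, Beaumont, Takahashi, Obi, Tran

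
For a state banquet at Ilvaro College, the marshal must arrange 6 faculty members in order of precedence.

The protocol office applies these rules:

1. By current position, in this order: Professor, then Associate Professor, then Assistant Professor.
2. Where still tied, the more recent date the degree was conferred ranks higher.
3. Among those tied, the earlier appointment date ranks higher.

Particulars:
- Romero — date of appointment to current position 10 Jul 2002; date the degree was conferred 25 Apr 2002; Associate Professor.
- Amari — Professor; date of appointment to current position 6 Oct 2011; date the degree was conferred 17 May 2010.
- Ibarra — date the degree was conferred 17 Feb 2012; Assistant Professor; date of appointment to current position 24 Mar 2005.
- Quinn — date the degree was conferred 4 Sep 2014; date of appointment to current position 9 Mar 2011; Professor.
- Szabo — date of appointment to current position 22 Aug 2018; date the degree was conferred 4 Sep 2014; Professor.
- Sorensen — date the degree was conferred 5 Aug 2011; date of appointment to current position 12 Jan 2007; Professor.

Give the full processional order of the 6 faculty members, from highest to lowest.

By current position: Quinn, Szabo, Sorensen and Amari (Professor); then Romero (Associate Professor); then Ibarra (Assistant Professor).
Among Quinn, Szabo, Sorensen and Amari, by date the degree was conferred (later first): Quinn and Szabo (4 Sep 2014) before Sorensen (5 Aug 2011) before Amari (17 May 2010).
Among Quinn and Szabo, by date of appointment to current position (earlier first): Quinn (9 Mar 2011) before Szabo (22 Aug 2018).
Full order: Quinn, Szabo, Sorensen, Amari, Romero, Ibarra.

Quinn, Szabo, Sorensen, Amari, Romero, Ibarra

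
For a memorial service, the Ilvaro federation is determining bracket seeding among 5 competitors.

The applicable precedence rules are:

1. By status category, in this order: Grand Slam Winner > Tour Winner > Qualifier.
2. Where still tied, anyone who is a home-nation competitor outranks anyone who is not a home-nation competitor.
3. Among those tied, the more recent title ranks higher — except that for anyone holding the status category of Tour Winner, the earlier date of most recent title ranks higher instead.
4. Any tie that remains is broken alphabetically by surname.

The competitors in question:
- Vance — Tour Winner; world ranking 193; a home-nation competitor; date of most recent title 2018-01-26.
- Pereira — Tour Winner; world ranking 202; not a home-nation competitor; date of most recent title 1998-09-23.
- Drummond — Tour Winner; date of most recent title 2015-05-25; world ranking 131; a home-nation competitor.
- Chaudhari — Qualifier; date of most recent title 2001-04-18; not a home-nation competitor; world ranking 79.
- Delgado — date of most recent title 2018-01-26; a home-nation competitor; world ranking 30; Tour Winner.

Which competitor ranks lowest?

By status category: Drummond, Delgado, Vance and Pereira (Tour Winner); then Chaudhari (Qualifier).
Among Drummond, Delgado, Vance and Pereira, a home-nation competitor before not a home-nation competitor: Drummond, Delgado and Vance (a home-nation competitor) before Pereira (not a home-nation competitor).
Among Drummond, Delgado and Vance, by date of most recent title (earlier first) (reversed rule for this group): Drummond (2015-05-25) before Delgado and Vance (2018-01-26).
Among Delgado and Vance, alphabetically by surname: Delgado before Vance.
Order: Drummond, Delgado, Vance, Pereira, Chaudhari.

Chaudhari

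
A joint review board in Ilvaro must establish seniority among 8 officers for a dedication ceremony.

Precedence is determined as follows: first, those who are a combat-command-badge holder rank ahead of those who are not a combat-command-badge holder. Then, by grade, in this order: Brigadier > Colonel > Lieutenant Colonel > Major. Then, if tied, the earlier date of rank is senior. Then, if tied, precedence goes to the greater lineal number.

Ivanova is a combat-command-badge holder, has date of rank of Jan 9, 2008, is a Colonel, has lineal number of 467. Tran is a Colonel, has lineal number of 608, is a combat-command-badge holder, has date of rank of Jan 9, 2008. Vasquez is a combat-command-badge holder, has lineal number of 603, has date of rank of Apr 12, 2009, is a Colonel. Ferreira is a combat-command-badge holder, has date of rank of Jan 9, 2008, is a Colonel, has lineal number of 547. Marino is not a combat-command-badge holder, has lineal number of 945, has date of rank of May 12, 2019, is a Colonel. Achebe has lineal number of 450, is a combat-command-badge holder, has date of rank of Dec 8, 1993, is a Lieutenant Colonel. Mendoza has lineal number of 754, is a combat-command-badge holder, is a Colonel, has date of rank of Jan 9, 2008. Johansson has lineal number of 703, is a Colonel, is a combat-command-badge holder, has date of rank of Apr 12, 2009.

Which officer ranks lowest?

Marino

By the first rule: Mendoza, Tran, Ferreira, Ivanova, Johansson, Vasquez and Achebe (each a combat-command-badge holder); then Marino (not a combat-command-badge holder).
Among Mendoza, Tran, Ferreira, Ivanova, Johansson, Vasquez and Achebe, by grade: Mendoza, Tran, Ferreira, Ivanova, Johansson and Vasquez (Colonel) before Achebe (Lieutenant Colonel).
Among Mendoza, Tran, Ferreira, Ivanova, Johansson and Vasquez, by date of rank (earlier first): Mendoza, Tran, Ferreira and Ivanova (Jan 9, 2008) before Johansson and Vasquez (Apr 12, 2009).
Among Mendoza, Tran, Ferreira and Ivanova, by lineal number (higher first): Mendoza (754) before Tran (608) before Ferreira (547) before Ivanova (467).
Among Johansson and Vasquez, by lineal number (higher first): Johansson (703) before Vasquez (603).
Order: Mendoza, Tran, Ferreira, Ivanova, Johansson, Vasquez, Achebe, Marino.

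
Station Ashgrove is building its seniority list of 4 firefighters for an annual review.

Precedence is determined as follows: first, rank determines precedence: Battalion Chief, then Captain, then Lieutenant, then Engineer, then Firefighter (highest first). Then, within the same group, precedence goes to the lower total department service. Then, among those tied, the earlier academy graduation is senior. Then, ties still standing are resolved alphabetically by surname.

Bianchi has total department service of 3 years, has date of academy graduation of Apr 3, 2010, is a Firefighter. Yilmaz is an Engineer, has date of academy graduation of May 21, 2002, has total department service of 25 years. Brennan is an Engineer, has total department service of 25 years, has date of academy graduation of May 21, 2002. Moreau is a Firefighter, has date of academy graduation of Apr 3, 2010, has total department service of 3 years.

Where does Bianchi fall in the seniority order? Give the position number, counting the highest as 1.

3

By rank: Brennan and Yilmaz (Engineer); then Bianchi and Moreau (Firefighter).
Brennan and Yilmaz both have total department service 25 years, so the next rule applies.
Brennan and Yilmaz both have date of academy graduation May 21, 2002, so the next rule applies.
Among Brennan and Yilmaz, alphabetically by surname: Brennan before Yilmaz.
Bianchi and Moreau both have total department service 3 years, so the next rule applies.
Bianchi and Moreau both have date of academy graduation Apr 3, 2010, so the next rule applies.
Among Bianchi and Moreau, alphabetically by surname: Bianchi before Moreau.
Order: Brennan, Yilmaz, Bianchi, Moreau. So position 3.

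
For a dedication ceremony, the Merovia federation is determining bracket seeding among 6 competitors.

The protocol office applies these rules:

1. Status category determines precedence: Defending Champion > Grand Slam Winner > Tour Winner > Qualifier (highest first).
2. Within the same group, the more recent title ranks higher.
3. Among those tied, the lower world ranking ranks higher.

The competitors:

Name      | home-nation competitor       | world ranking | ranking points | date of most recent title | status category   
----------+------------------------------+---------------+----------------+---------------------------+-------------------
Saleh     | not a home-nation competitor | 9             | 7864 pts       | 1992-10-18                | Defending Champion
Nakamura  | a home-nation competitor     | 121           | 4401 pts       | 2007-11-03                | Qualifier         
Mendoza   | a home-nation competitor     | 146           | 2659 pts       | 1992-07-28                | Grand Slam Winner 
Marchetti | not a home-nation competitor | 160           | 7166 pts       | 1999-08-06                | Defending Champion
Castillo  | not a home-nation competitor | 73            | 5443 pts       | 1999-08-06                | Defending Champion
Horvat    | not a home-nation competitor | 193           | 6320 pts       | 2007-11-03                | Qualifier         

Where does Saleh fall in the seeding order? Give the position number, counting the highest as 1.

By status category: Castillo, Marchetti and Saleh (Defending Champion); then Mendoza (Grand Slam Winner); then Nakamura and Horvat (Qualifier).
Among Castillo, Marchetti and Saleh, by date of most recent title (later first): Castillo and Marchetti (1999-08-06) before Saleh (1992-10-18).
Among Castillo and Marchetti, by world ranking (lower first): Castillo (73) before Marchetti (160).
Nakamura and Horvat both have date of most recent title 2007-11-03, so the next rule applies.
Among Nakamura and Horvat, by world ranking (lower first): Nakamura (121) before Horvat (193).
Order: Castillo, Marchetti, Saleh, Mendoza, Nakamura, Horvat. So position 3.

3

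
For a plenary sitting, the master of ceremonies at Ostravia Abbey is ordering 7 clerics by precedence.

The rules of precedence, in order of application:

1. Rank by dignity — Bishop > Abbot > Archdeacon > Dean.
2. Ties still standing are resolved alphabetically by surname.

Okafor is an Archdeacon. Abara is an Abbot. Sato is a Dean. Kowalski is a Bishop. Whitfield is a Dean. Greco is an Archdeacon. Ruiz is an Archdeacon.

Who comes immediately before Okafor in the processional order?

Greco

By dignity: Kowalski (Bishop); then Abara (Abbot); then Greco, Okafor and Ruiz (Archdeacon); then Sato and Whitfield (Dean).
Among Greco, Okafor and Ruiz, alphabetically by surname: Greco before Okafor before Ruiz.
Among Sato and Whitfield, alphabetically by surname: Sato before Whitfield.
Order: Kowalski, Abara, Greco, Okafor, Ruiz, Sato, Whitfield.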